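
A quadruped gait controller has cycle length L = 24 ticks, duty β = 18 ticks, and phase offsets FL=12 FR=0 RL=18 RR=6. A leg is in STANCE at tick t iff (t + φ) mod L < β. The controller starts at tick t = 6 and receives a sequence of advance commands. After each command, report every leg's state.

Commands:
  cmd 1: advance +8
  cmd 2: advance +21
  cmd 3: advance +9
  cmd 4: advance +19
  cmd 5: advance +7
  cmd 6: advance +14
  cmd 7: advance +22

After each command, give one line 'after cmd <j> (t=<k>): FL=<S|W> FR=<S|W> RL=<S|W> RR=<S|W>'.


start t=6: FL=W FR=S RL=S RR=S
cmd 1: advance +8 → t=14, phase=(2,14,8,20) → FL=S FR=S RL=S RR=W
cmd 2: advance +21 → t=35, phase=(23,11,5,17) → FL=W FR=S RL=S RR=S
cmd 3: advance +9 → t=44, phase=(8,20,14,2) → FL=S FR=W RL=S RR=S
cmd 4: advance +19 → t=63, phase=(3,15,9,21) → FL=S FR=S RL=S RR=W
cmd 5: advance +7 → t=70, phase=(10,22,16,4) → FL=S FR=W RL=S RR=S
cmd 6: advance +14 → t=84, phase=(0,12,6,18) → FL=S FR=S RL=S RR=W
cmd 7: advance +22 → t=106, phase=(22,10,4,16) → FL=W FR=S RL=S RR=S

after cmd 1 (t=14): FL=S FR=S RL=S RR=W
after cmd 2 (t=35): FL=W FR=S RL=S RR=S
after cmd 3 (t=44): FL=S FR=W RL=S RR=S
after cmd 4 (t=63): FL=S FR=S RL=S RR=W
after cmd 5 (t=70): FL=S FR=W RL=S RR=S
after cmd 6 (t=84): FL=S FR=S RL=S RR=W
after cmd 7 (t=106): FL=W FR=S RL=S RR=S


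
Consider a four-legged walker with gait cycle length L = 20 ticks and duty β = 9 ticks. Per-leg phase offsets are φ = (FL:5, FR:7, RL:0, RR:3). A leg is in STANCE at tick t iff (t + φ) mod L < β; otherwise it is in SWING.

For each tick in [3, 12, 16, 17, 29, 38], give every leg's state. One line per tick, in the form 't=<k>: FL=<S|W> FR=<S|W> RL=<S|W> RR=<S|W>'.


t=3: FL=S FR=W RL=S RR=S
t=12: FL=W FR=W RL=W RR=W
t=16: FL=S FR=S RL=W RR=W
t=17: FL=S FR=S RL=W RR=S
t=29: FL=W FR=W RL=W RR=W
t=38: FL=S FR=S RL=W RR=S

t=3: phase=(8,10,3,6) vs β=9 → FL=S FR=W RL=S RR=S
t=12: phase=(17,19,12,15) vs β=9 → FL=W FR=W RL=W RR=W
t=16: phase=(1,3,16,19) vs β=9 → FL=S FR=S RL=W RR=W
t=17: phase=(2,4,17,0) vs β=9 → FL=S FR=S RL=W RR=S
t=29: phase=(14,16,9,12) vs β=9 → FL=W FR=W RL=W RR=W
t=38: phase=(3,5,18,1) vs β=9 → FL=S FR=S RL=W RR=S


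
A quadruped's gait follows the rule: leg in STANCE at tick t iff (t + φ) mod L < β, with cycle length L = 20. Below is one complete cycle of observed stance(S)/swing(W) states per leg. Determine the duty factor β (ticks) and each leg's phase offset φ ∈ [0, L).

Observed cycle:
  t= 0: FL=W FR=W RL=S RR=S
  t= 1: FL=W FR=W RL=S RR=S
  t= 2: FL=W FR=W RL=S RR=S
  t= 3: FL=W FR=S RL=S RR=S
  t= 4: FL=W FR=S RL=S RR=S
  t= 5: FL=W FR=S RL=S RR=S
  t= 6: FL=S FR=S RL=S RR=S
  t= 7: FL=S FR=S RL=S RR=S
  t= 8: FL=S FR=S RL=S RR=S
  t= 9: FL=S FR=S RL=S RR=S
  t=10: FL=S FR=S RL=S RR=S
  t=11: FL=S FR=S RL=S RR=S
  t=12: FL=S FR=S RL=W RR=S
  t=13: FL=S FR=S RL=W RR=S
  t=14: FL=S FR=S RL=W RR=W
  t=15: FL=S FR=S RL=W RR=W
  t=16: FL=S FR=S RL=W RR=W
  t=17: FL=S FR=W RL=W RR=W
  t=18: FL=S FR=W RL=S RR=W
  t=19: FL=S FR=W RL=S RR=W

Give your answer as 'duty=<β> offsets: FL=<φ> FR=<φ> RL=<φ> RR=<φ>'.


duty β = stance ticks per leg = 14
FL: stance ticks = 14; W→S at t=6 → φ=14
FR: stance ticks = 14; W→S at t=3 → φ=17
RL: stance ticks = 14; W→S at t=18 → φ=2
RR: stance ticks = 14; W→S at t=0 → φ=0

duty=14 offsets: FL=14 FR=17 RL=2 RR=0


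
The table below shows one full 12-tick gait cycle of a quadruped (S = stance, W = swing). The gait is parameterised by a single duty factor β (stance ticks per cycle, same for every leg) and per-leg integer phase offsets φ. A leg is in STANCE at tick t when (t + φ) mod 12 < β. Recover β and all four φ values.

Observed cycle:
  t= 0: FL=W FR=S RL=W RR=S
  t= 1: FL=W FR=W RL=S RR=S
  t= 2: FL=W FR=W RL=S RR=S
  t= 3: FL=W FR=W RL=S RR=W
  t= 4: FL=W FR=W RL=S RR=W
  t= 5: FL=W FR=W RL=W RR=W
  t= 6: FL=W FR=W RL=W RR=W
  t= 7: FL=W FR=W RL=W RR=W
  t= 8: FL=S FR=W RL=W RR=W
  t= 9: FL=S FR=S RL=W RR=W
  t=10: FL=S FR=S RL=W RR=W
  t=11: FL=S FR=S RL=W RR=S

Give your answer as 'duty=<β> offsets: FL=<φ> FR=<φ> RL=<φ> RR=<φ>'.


duty β = stance ticks per leg = 4
FL: stance ticks = 4; W→S at t=8 → φ=4
FR: stance ticks = 4; W→S at t=9 → φ=3
RL: stance ticks = 4; W→S at t=1 → φ=11
RR: stance ticks = 4; W→S at t=11 → φ=1

duty=4 offsets: FL=4 FR=3 RL=11 RR=1


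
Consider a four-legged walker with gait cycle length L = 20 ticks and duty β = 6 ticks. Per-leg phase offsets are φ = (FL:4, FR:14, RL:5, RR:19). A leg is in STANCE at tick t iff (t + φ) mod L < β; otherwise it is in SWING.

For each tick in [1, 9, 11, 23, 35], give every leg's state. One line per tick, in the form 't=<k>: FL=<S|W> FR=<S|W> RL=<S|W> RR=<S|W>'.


t=1: phase=(5,15,6,0) vs β=6 → FL=S FR=W RL=W RR=S
t=9: phase=(13,3,14,8) vs β=6 → FL=W FR=S RL=W RR=W
t=11: phase=(15,5,16,10) vs β=6 → FL=W FR=S RL=W RR=W
t=23: phase=(7,17,8,2) vs β=6 → FL=W FR=W RL=W RR=S
t=35: phase=(19,9,0,14) vs β=6 → FL=W FR=W RL=S RR=W

t=1: FL=S FR=W RL=W RR=S
t=9: FL=W FR=S RL=W RR=W
t=11: FL=W FR=S RL=W RR=W
t=23: FL=W FR=W RL=W RR=S
t=35: FL=W FR=W RL=S RR=W


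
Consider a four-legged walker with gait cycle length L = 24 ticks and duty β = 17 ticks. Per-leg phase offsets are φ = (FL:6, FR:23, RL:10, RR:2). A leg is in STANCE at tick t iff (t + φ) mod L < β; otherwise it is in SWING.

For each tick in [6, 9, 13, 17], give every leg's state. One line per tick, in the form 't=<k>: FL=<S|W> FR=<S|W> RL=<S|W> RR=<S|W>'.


t=6: FL=S FR=S RL=S RR=S
t=9: FL=S FR=S RL=W RR=S
t=13: FL=W FR=S RL=W RR=S
t=17: FL=W FR=S RL=S RR=W

t=6: phase=(12,5,16,8) vs β=17 → FL=S FR=S RL=S RR=S
t=9: phase=(15,8,19,11) vs β=17 → FL=S FR=S RL=W RR=S
t=13: phase=(19,12,23,15) vs β=17 → FL=W FR=S RL=W RR=S
t=17: phase=(23,16,3,19) vs β=17 → FL=W FR=S RL=S RR=W


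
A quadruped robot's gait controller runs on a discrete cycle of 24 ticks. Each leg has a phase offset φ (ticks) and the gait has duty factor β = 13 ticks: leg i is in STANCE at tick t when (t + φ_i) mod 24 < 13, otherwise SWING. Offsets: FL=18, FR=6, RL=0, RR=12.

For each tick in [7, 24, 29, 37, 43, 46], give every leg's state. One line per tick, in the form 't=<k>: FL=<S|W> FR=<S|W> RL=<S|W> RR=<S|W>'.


t=7: phase=(1,13,7,19) vs β=13 → FL=S FR=W RL=S RR=W
t=24: phase=(18,6,0,12) vs β=13 → FL=W FR=S RL=S RR=S
t=29: phase=(23,11,5,17) vs β=13 → FL=W FR=S RL=S RR=W
t=37: phase=(7,19,13,1) vs β=13 → FL=S FR=W RL=W RR=S
t=43: phase=(13,1,19,7) vs β=13 → FL=W FR=S RL=W RR=S
t=46: phase=(16,4,22,10) vs β=13 → FL=W FR=S RL=W RR=S

t=7: FL=S FR=W RL=S RR=W
t=24: FL=W FR=S RL=S RR=S
t=29: FL=W FR=S RL=S RR=W
t=37: FL=S FR=W RL=W RR=S
t=43: FL=W FR=S RL=W RR=S
t=46: FL=W FR=S RL=W RR=S


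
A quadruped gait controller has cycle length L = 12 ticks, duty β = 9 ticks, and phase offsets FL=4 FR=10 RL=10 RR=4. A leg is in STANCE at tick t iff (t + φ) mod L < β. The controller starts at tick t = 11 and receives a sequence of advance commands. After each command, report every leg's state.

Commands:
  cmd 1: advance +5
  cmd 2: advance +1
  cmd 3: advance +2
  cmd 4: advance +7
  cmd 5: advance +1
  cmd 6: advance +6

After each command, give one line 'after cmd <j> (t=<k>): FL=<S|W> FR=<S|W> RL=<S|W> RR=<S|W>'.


after cmd 1 (t=16): FL=S FR=S RL=S RR=S
after cmd 2 (t=17): FL=W FR=S RL=S RR=W
after cmd 3 (t=19): FL=W FR=S RL=S RR=W
after cmd 4 (t=26): FL=S FR=S RL=S RR=S
after cmd 5 (t=27): FL=S FR=S RL=S RR=S
after cmd 6 (t=33): FL=S FR=S RL=S RR=S

start t=11: FL=S FR=W RL=W RR=S
cmd 1: advance +5 → t=16, phase=(8,2,2,8) → FL=S FR=S RL=S RR=S
cmd 2: advance +1 → t=17, phase=(9,3,3,9) → FL=W FR=S RL=S RR=W
cmd 3: advance +2 → t=19, phase=(11,5,5,11) → FL=W FR=S RL=S RR=W
cmd 4: advance +7 → t=26, phase=(6,0,0,6) → FL=S FR=S RL=S RR=S
cmd 5: advance +1 → t=27, phase=(7,1,1,7) → FL=S FR=S RL=S RR=S
cmd 6: advance +6 → t=33, phase=(1,7,7,1) → FL=S FR=S RL=S RR=S


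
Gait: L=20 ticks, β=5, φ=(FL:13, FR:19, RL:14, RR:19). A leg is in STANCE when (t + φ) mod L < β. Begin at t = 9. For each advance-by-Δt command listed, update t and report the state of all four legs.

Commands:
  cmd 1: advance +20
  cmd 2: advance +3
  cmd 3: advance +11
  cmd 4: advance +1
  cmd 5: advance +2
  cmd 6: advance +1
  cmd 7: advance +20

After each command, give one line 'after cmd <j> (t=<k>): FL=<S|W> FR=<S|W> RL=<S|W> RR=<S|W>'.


after cmd 1 (t=29): FL=S FR=W RL=S RR=W
after cmd 2 (t=32): FL=W FR=W RL=W RR=W
after cmd 3 (t=43): FL=W FR=S RL=W RR=S
after cmd 4 (t=44): FL=W FR=S RL=W RR=S
after cmd 5 (t=46): FL=W FR=W RL=S RR=W
after cmd 6 (t=47): FL=S FR=W RL=S RR=W
after cmd 7 (t=67): FL=S FR=W RL=S RR=W

start t=9: FL=S FR=W RL=S RR=W
cmd 1: advance +20 → t=29, phase=(2,8,3,8) → FL=S FR=W RL=S RR=W
cmd 2: advance +3 → t=32, phase=(5,11,6,11) → FL=W FR=W RL=W RR=W
cmd 3: advance +11 → t=43, phase=(16,2,17,2) → FL=W FR=S RL=W RR=S
cmd 4: advance +1 → t=44, phase=(17,3,18,3) → FL=W FR=S RL=W RR=S
cmd 5: advance +2 → t=46, phase=(19,5,0,5) → FL=W FR=W RL=S RR=W
cmd 6: advance +1 → t=47, phase=(0,6,1,6) → FL=S FR=W RL=S RR=W
cmd 7: advance +20 → t=67, phase=(0,6,1,6) → FL=S FR=W RL=S RR=W


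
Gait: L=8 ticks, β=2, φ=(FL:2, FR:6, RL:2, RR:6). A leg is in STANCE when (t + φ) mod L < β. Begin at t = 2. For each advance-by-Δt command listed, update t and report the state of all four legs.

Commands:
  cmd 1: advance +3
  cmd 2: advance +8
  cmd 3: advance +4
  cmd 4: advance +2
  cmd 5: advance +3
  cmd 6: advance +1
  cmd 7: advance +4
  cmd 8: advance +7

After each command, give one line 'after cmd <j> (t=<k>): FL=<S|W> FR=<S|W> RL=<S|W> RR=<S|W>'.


start t=2: FL=W FR=S RL=W RR=S
cmd 1: advance +3 → t=5, phase=(7,3,7,3) → FL=W FR=W RL=W RR=W
cmd 2: advance +8 → t=13, phase=(7,3,7,3) → FL=W FR=W RL=W RR=W
cmd 3: advance +4 → t=17, phase=(3,7,3,7) → FL=W FR=W RL=W RR=W
cmd 4: advance +2 → t=19, phase=(5,1,5,1) → FL=W FR=S RL=W RR=S
cmd 5: advance +3 → t=22, phase=(0,4,0,4) → FL=S FR=W RL=S RR=W
cmd 6: advance +1 → t=23, phase=(1,5,1,5) → FL=S FR=W RL=S RR=W
cmd 7: advance +4 → t=27, phase=(5,1,5,1) → FL=W FR=S RL=W RR=S
cmd 8: advance +7 → t=34, phase=(4,0,4,0) → FL=W FR=S RL=W RR=S

after cmd 1 (t=5): FL=W FR=W RL=W RR=W
after cmd 2 (t=13): FL=W FR=W RL=W RR=W
after cmd 3 (t=17): FL=W FR=W RL=W RR=W
after cmd 4 (t=19): FL=W FR=S RL=W RR=S
after cmd 5 (t=22): FL=S FR=W RL=S RR=W
after cmd 6 (t=23): FL=S FR=W RL=S RR=W
after cmd 7 (t=27): FL=W FR=S RL=W RR=S
after cmd 8 (t=34): FL=W FR=S RL=W RR=S


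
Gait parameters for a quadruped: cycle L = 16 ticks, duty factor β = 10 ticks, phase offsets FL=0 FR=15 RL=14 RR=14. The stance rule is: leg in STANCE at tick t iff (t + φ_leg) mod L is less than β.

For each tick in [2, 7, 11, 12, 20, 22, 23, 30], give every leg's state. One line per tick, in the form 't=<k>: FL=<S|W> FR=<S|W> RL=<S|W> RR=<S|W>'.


t=2: phase=(2,1,0,0) vs β=10 → FL=S FR=S RL=S RR=S
t=7: phase=(7,6,5,5) vs β=10 → FL=S FR=S RL=S RR=S
t=11: phase=(11,10,9,9) vs β=10 → FL=W FR=W RL=S RR=S
t=12: phase=(12,11,10,10) vs β=10 → FL=W FR=W RL=W RR=W
t=20: phase=(4,3,2,2) vs β=10 → FL=S FR=S RL=S RR=S
t=22: phase=(6,5,4,4) vs β=10 → FL=S FR=S RL=S RR=S
t=23: phase=(7,6,5,5) vs β=10 → FL=S FR=S RL=S RR=S
t=30: phase=(14,13,12,12) vs β=10 → FL=W FR=W RL=W RR=W

t=2: FL=S FR=S RL=S RR=S
t=7: FL=S FR=S RL=S RR=S
t=11: FL=W FR=W RL=S RR=S
t=12: FL=W FR=W RL=W RR=W
t=20: FL=S FR=S RL=S RR=S
t=22: FL=S FR=S RL=S RR=S
t=23: FL=S FR=S RL=S RR=S
t=30: FL=W FR=W RL=W RR=W


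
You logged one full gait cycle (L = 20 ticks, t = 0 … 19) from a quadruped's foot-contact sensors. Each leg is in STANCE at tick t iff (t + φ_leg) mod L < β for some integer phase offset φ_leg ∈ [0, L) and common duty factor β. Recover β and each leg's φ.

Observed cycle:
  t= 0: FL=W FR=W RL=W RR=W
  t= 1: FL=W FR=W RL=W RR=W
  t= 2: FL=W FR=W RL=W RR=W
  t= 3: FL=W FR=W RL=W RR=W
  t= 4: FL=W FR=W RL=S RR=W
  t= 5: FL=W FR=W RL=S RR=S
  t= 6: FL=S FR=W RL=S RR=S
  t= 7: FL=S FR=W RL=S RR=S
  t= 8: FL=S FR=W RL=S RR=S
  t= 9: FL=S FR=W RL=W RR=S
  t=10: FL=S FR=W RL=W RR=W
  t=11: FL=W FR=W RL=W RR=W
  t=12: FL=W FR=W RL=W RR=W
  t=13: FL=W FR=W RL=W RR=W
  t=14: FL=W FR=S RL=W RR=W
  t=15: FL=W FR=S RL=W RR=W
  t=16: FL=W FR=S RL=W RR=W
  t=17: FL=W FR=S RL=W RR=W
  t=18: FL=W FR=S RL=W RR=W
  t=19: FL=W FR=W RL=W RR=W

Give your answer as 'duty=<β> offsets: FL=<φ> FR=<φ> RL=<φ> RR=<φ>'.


duty β = stance ticks per leg = 5
FL: stance ticks = 5; W→S at t=6 → φ=14
FR: stance ticks = 5; W→S at t=14 → φ=6
RL: stance ticks = 5; W→S at t=4 → φ=16
RR: stance ticks = 5; W→S at t=5 → φ=15

duty=5 offsets: FL=14 FR=6 RL=16 RR=15


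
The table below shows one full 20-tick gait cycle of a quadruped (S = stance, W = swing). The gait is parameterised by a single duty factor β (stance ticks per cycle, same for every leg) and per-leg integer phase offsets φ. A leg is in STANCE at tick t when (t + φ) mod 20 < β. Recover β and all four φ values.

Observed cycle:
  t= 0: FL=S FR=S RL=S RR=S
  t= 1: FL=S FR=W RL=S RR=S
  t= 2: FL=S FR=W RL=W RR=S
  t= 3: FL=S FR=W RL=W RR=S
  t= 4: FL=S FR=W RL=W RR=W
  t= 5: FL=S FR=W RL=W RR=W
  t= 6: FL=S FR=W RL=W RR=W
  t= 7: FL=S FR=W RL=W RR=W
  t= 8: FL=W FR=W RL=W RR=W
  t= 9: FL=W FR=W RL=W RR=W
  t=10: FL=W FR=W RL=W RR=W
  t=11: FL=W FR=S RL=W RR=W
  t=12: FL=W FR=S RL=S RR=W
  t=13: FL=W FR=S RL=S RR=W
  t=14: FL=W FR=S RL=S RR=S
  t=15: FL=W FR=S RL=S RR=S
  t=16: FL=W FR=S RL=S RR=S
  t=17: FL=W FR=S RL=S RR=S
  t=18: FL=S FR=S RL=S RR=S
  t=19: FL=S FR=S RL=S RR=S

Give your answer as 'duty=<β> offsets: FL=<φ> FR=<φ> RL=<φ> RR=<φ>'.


duty β = stance ticks per leg = 10
FL: stance ticks = 10; W→S at t=18 → φ=2
FR: stance ticks = 10; W→S at t=11 → φ=9
RL: stance ticks = 10; W→S at t=12 → φ=8
RR: stance ticks = 10; W→S at t=14 → φ=6

duty=10 offsets: FL=2 FR=9 RL=8 RR=6


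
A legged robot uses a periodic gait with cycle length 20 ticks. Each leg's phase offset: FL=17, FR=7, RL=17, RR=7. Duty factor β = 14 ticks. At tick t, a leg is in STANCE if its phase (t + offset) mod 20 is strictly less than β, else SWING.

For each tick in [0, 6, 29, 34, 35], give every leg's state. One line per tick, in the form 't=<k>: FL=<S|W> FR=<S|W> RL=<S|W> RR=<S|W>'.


t=0: FL=W FR=S RL=W RR=S
t=6: FL=S FR=S RL=S RR=S
t=29: FL=S FR=W RL=S RR=W
t=34: FL=S FR=S RL=S RR=S
t=35: FL=S FR=S RL=S RR=S

t=0: phase=(17,7,17,7) vs β=14 → FL=W FR=S RL=W RR=S
t=6: phase=(3,13,3,13) vs β=14 → FL=S FR=S RL=S RR=S
t=29: phase=(6,16,6,16) vs β=14 → FL=S FR=W RL=S RR=W
t=34: phase=(11,1,11,1) vs β=14 → FL=S FR=S RL=S RR=S
t=35: phase=(12,2,12,2) vs β=14 → FL=S FR=S RL=S RR=S


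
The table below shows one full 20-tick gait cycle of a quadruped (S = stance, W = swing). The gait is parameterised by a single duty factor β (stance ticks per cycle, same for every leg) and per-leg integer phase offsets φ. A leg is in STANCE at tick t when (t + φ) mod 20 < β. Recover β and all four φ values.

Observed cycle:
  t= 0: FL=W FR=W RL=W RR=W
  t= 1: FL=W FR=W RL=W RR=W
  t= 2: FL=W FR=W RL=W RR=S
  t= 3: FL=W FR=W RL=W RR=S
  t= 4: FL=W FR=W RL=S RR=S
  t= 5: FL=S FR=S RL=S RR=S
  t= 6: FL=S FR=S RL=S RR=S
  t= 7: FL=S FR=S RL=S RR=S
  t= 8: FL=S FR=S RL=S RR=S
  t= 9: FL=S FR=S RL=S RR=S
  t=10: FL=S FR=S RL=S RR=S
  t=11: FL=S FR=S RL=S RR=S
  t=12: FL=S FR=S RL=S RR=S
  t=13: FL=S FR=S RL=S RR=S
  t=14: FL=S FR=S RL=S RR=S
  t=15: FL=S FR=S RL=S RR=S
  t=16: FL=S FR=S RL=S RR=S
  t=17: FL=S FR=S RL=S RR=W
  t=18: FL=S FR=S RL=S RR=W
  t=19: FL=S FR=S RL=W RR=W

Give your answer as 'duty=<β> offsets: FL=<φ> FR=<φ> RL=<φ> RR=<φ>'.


duty β = stance ticks per leg = 15
FL: stance ticks = 15; W→S at t=5 → φ=15
FR: stance ticks = 15; W→S at t=5 → φ=15
RL: stance ticks = 15; W→S at t=4 → φ=16
RR: stance ticks = 15; W→S at t=2 → φ=18

duty=15 offsets: FL=15 FR=15 RL=16 RR=18


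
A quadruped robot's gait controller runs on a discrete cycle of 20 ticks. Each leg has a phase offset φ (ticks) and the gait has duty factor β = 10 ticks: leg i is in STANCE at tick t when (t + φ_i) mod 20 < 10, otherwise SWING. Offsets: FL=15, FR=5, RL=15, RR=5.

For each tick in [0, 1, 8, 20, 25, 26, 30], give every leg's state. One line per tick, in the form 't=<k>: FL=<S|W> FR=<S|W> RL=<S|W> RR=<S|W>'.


t=0: phase=(15,5,15,5) vs β=10 → FL=W FR=S RL=W RR=S
t=1: phase=(16,6,16,6) vs β=10 → FL=W FR=S RL=W RR=S
t=8: phase=(3,13,3,13) vs β=10 → FL=S FR=W RL=S RR=W
t=20: phase=(15,5,15,5) vs β=10 → FL=W FR=S RL=W RR=S
t=25: phase=(0,10,0,10) vs β=10 → FL=S FR=W RL=S RR=W
t=26: phase=(1,11,1,11) vs β=10 → FL=S FR=W RL=S RR=W
t=30: phase=(5,15,5,15) vs β=10 → FL=S FR=W RL=S RR=W

t=0: FL=W FR=S RL=W RR=S
t=1: FL=W FR=S RL=W RR=S
t=8: FL=S FR=W RL=S RR=W
t=20: FL=W FR=S RL=W RR=S
t=25: FL=S FR=W RL=S RR=W
t=26: FL=S FR=W RL=S RR=W
t=30: FL=S FR=W RL=S RR=W


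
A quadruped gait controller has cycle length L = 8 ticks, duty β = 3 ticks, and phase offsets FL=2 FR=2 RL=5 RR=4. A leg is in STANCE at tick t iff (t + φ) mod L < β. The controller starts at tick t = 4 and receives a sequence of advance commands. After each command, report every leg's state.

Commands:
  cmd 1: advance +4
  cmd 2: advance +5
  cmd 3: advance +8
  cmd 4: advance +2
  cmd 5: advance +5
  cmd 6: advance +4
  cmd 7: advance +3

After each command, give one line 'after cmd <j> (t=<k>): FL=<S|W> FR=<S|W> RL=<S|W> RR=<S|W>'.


after cmd 1 (t=8): FL=S FR=S RL=W RR=W
after cmd 2 (t=13): FL=W FR=W RL=S RR=S
after cmd 3 (t=21): FL=W FR=W RL=S RR=S
after cmd 4 (t=23): FL=S FR=S RL=W RR=W
after cmd 5 (t=28): FL=W FR=W RL=S RR=S
after cmd 6 (t=32): FL=S FR=S RL=W RR=W
after cmd 7 (t=35): FL=W FR=W RL=S RR=W

start t=4: FL=W FR=W RL=S RR=S
cmd 1: advance +4 → t=8, phase=(2,2,5,4) → FL=S FR=S RL=W RR=W
cmd 2: advance +5 → t=13, phase=(7,7,2,1) → FL=W FR=W RL=S RR=S
cmd 3: advance +8 → t=21, phase=(7,7,2,1) → FL=W FR=W RL=S RR=S
cmd 4: advance +2 → t=23, phase=(1,1,4,3) → FL=S FR=S RL=W RR=W
cmd 5: advance +5 → t=28, phase=(6,6,1,0) → FL=W FR=W RL=S RR=S
cmd 6: advance +4 → t=32, phase=(2,2,5,4) → FL=S FR=S RL=W RR=W
cmd 7: advance +3 → t=35, phase=(5,5,0,7) → FL=W FR=W RL=S RR=W


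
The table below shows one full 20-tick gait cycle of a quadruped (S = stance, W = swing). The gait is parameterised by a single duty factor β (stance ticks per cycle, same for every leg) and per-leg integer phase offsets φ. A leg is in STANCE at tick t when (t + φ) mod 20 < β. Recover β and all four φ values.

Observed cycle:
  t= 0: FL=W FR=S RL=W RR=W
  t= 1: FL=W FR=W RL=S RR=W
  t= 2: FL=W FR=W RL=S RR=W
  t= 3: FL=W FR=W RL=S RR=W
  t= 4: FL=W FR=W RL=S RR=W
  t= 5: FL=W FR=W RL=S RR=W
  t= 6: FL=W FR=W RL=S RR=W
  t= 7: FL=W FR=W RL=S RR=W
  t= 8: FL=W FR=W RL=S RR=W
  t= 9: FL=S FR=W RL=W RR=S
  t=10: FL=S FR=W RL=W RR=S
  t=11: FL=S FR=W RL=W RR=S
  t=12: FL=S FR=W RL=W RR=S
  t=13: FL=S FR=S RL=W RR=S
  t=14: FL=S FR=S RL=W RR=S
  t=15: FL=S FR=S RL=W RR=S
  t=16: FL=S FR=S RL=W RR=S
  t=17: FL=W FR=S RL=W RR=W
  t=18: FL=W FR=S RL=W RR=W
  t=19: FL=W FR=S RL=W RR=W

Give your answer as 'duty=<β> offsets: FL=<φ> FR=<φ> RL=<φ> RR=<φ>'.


duty β = stance ticks per leg = 8
FL: stance ticks = 8; W→S at t=9 → φ=11
FR: stance ticks = 8; W→S at t=13 → φ=7
RL: stance ticks = 8; W→S at t=1 → φ=19
RR: stance ticks = 8; W→S at t=9 → φ=11

duty=8 offsets: FL=11 FR=7 RL=19 RR=11


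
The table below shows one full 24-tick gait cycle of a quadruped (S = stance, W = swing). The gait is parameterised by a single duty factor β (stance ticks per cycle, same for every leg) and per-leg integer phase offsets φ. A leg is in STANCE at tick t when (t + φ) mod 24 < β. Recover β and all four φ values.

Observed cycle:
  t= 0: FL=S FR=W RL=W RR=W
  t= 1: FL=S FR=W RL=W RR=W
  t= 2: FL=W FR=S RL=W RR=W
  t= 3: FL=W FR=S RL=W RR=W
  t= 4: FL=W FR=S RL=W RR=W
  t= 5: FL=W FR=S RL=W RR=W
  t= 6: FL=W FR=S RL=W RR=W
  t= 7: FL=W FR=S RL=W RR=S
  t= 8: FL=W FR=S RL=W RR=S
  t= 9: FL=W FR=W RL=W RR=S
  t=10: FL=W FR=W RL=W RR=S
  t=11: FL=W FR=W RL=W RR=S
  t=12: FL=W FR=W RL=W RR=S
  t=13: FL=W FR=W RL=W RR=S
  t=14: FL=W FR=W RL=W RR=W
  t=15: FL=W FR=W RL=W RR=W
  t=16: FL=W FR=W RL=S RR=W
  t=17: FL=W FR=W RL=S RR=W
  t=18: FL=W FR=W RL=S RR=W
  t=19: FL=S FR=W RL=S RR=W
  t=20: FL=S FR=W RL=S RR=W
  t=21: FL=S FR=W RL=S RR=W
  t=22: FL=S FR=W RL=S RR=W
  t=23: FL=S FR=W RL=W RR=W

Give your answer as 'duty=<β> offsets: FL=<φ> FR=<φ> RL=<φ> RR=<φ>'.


duty β = stance ticks per leg = 7
FL: stance ticks = 7; W→S at t=19 → φ=5
FR: stance ticks = 7; W→S at t=2 → φ=22
RL: stance ticks = 7; W→S at t=16 → φ=8
RR: stance ticks = 7; W→S at t=7 → φ=17

duty=7 offsets: FL=5 FR=22 RL=8 RR=17


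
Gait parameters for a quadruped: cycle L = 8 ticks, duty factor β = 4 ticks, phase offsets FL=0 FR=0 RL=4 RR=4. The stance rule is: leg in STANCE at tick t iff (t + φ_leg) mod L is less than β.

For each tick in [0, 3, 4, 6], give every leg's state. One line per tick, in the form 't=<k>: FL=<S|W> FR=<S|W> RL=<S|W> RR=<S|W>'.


t=0: phase=(0,0,4,4) vs β=4 → FL=S FR=S RL=W RR=W
t=3: phase=(3,3,7,7) vs β=4 → FL=S FR=S RL=W RR=W
t=4: phase=(4,4,0,0) vs β=4 → FL=W FR=W RL=S RR=S
t=6: phase=(6,6,2,2) vs β=4 → FL=W FR=W RL=S RR=S

t=0: FL=S FR=S RL=W RR=W
t=3: FL=S FR=S RL=W RR=W
t=4: FL=W FR=W RL=S RR=S
t=6: FL=W FR=W RL=S RR=S


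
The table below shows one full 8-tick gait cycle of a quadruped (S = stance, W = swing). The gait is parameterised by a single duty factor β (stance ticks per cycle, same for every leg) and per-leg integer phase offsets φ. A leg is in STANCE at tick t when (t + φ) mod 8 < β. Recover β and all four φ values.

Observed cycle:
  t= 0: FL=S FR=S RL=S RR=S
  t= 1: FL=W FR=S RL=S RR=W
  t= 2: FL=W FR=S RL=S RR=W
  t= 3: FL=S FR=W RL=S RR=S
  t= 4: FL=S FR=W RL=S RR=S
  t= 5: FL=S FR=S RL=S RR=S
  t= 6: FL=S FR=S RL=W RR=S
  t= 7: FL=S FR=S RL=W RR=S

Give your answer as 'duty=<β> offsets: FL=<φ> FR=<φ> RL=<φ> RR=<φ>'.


duty β = stance ticks per leg = 6
FL: stance ticks = 6; W→S at t=3 → φ=5
FR: stance ticks = 6; W→S at t=5 → φ=3
RL: stance ticks = 6; W→S at t=0 → φ=0
RR: stance ticks = 6; W→S at t=3 → φ=5

duty=6 offsets: FL=5 FR=3 RL=0 RR=5


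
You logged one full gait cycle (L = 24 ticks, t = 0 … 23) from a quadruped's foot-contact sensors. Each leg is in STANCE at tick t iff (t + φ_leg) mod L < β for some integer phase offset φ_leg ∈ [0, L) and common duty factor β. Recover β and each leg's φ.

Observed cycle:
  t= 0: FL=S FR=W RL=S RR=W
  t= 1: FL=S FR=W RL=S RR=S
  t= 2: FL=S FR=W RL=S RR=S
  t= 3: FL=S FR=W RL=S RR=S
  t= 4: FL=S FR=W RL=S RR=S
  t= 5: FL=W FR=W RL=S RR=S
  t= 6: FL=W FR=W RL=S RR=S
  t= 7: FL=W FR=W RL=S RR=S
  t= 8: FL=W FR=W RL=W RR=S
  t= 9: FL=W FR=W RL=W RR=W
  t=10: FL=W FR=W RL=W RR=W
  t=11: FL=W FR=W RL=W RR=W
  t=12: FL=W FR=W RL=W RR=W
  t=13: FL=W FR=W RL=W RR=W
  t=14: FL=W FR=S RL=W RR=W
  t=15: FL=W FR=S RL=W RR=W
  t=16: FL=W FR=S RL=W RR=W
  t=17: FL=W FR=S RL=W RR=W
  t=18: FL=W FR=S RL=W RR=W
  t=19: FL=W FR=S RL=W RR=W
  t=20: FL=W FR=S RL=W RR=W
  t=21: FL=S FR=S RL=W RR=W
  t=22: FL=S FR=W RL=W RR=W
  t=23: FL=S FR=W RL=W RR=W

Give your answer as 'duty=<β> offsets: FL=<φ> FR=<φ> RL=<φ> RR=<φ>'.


duty β = stance ticks per leg = 8
FL: stance ticks = 8; W→S at t=21 → φ=3
FR: stance ticks = 8; W→S at t=14 → φ=10
RL: stance ticks = 8; W→S at t=0 → φ=0
RR: stance ticks = 8; W→S at t=1 → φ=23

duty=8 offsets: FL=3 FR=10 RL=0 RR=23


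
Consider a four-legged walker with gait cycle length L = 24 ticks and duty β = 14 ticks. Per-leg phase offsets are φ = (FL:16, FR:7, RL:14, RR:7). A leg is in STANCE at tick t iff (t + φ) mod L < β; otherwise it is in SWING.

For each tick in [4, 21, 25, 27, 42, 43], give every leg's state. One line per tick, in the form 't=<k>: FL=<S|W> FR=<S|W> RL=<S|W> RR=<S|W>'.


t=4: FL=W FR=S RL=W RR=S
t=21: FL=S FR=S RL=S RR=S
t=25: FL=W FR=S RL=W RR=S
t=27: FL=W FR=S RL=W RR=S
t=42: FL=S FR=S RL=S RR=S
t=43: FL=S FR=S RL=S RR=S

t=4: phase=(20,11,18,11) vs β=14 → FL=W FR=S RL=W RR=S
t=21: phase=(13,4,11,4) vs β=14 → FL=S FR=S RL=S RR=S
t=25: phase=(17,8,15,8) vs β=14 → FL=W FR=S RL=W RR=S
t=27: phase=(19,10,17,10) vs β=14 → FL=W FR=S RL=W RR=S
t=42: phase=(10,1,8,1) vs β=14 → FL=S FR=S RL=S RR=S
t=43: phase=(11,2,9,2) vs β=14 → FL=S FR=S RL=S RR=S


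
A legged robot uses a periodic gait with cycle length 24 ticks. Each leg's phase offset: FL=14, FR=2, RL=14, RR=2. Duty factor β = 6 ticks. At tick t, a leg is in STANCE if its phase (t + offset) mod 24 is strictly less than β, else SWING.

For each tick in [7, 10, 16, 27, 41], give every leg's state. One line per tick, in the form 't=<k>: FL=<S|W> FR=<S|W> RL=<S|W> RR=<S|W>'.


t=7: FL=W FR=W RL=W RR=W
t=10: FL=S FR=W RL=S RR=W
t=16: FL=W FR=W RL=W RR=W
t=27: FL=W FR=S RL=W RR=S
t=41: FL=W FR=W RL=W RR=W

t=7: phase=(21,9,21,9) vs β=6 → FL=W FR=W RL=W RR=W
t=10: phase=(0,12,0,12) vs β=6 → FL=S FR=W RL=S RR=W
t=16: phase=(6,18,6,18) vs β=6 → FL=W FR=W RL=W RR=W
t=27: phase=(17,5,17,5) vs β=6 → FL=W FR=S RL=W RR=S
t=41: phase=(7,19,7,19) vs β=6 → FL=W FR=W RL=W RR=W


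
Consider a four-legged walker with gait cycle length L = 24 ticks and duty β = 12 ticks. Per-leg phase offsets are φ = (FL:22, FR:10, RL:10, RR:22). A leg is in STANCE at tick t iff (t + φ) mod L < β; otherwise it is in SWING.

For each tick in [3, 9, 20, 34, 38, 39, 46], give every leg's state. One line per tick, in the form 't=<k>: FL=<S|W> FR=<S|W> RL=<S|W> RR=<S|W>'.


t=3: FL=S FR=W RL=W RR=S
t=9: FL=S FR=W RL=W RR=S
t=20: FL=W FR=S RL=S RR=W
t=34: FL=S FR=W RL=W RR=S
t=38: FL=W FR=S RL=S RR=W
t=39: FL=W FR=S RL=S RR=W
t=46: FL=W FR=S RL=S RR=W

t=3: phase=(1,13,13,1) vs β=12 → FL=S FR=W RL=W RR=S
t=9: phase=(7,19,19,7) vs β=12 → FL=S FR=W RL=W RR=S
t=20: phase=(18,6,6,18) vs β=12 → FL=W FR=S RL=S RR=W
t=34: phase=(8,20,20,8) vs β=12 → FL=S FR=W RL=W RR=S
t=38: phase=(12,0,0,12) vs β=12 → FL=W FR=S RL=S RR=W
t=39: phase=(13,1,1,13) vs β=12 → FL=W FR=S RL=S RR=W
t=46: phase=(20,8,8,20) vs β=12 → FL=W FR=S RL=S RR=W


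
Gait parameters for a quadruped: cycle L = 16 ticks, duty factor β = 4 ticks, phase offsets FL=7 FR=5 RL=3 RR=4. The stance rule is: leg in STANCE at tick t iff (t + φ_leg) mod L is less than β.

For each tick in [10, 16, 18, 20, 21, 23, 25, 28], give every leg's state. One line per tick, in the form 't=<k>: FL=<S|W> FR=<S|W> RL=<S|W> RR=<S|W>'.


t=10: FL=S FR=W RL=W RR=W
t=16: FL=W FR=W RL=S RR=W
t=18: FL=W FR=W RL=W RR=W
t=20: FL=W FR=W RL=W RR=W
t=21: FL=W FR=W RL=W RR=W
t=23: FL=W FR=W RL=W RR=W
t=25: FL=S FR=W RL=W RR=W
t=28: FL=S FR=S RL=W RR=S

t=10: phase=(1,15,13,14) vs β=4 → FL=S FR=W RL=W RR=W
t=16: phase=(7,5,3,4) vs β=4 → FL=W FR=W RL=S RR=W
t=18: phase=(9,7,5,6) vs β=4 → FL=W FR=W RL=W RR=W
t=20: phase=(11,9,7,8) vs β=4 → FL=W FR=W RL=W RR=W
t=21: phase=(12,10,8,9) vs β=4 → FL=W FR=W RL=W RR=W
t=23: phase=(14,12,10,11) vs β=4 → FL=W FR=W RL=W RR=W
t=25: phase=(0,14,12,13) vs β=4 → FL=S FR=W RL=W RR=W
t=28: phase=(3,1,15,0) vs β=4 → FL=S FR=S RL=W RR=S


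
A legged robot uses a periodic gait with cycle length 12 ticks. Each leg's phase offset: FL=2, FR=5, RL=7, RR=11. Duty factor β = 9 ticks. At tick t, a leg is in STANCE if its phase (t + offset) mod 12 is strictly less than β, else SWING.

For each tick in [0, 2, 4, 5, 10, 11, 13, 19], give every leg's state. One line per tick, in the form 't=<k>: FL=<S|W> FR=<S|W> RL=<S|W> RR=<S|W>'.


t=0: phase=(2,5,7,11) vs β=9 → FL=S FR=S RL=S RR=W
t=2: phase=(4,7,9,1) vs β=9 → FL=S FR=S RL=W RR=S
t=4: phase=(6,9,11,3) vs β=9 → FL=S FR=W RL=W RR=S
t=5: phase=(7,10,0,4) vs β=9 → FL=S FR=W RL=S RR=S
t=10: phase=(0,3,5,9) vs β=9 → FL=S FR=S RL=S RR=W
t=11: phase=(1,4,6,10) vs β=9 → FL=S FR=S RL=S RR=W
t=13: phase=(3,6,8,0) vs β=9 → FL=S FR=S RL=S RR=S
t=19: phase=(9,0,2,6) vs β=9 → FL=W FR=S RL=S RR=S

t=0: FL=S FR=S RL=S RR=W
t=2: FL=S FR=S RL=W RR=S
t=4: FL=S FR=W RL=W RR=S
t=5: FL=S FR=W RL=S RR=S
t=10: FL=S FR=S RL=S RR=W
t=11: FL=S FR=S RL=S RR=W
t=13: FL=S FR=S RL=S RR=S
t=19: FL=W FR=S RL=S RR=S


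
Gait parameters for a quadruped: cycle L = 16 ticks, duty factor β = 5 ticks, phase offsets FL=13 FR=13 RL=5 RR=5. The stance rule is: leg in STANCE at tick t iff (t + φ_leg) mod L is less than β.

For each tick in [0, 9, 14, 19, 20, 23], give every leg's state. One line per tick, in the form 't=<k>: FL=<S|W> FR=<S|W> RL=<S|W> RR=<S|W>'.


t=0: phase=(13,13,5,5) vs β=5 → FL=W FR=W RL=W RR=W
t=9: phase=(6,6,14,14) vs β=5 → FL=W FR=W RL=W RR=W
t=14: phase=(11,11,3,3) vs β=5 → FL=W FR=W RL=S RR=S
t=19: phase=(0,0,8,8) vs β=5 → FL=S FR=S RL=W RR=W
t=20: phase=(1,1,9,9) vs β=5 → FL=S FR=S RL=W RR=W
t=23: phase=(4,4,12,12) vs β=5 → FL=S FR=S RL=W RR=W

t=0: FL=W FR=W RL=W RR=W
t=9: FL=W FR=W RL=W RR=W
t=14: FL=W FR=W RL=S RR=S
t=19: FL=S FR=S RL=W RR=W
t=20: FL=S FR=S RL=W RR=W
t=23: FL=S FR=S RL=W RR=W


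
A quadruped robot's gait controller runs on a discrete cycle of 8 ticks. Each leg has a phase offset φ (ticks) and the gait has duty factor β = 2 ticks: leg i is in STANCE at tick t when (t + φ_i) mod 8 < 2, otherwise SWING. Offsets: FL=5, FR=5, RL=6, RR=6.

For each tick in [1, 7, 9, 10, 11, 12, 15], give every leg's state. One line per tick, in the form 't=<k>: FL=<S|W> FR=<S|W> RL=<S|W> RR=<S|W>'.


t=1: FL=W FR=W RL=W RR=W
t=7: FL=W FR=W RL=W RR=W
t=9: FL=W FR=W RL=W RR=W
t=10: FL=W FR=W RL=S RR=S
t=11: FL=S FR=S RL=S RR=S
t=12: FL=S FR=S RL=W RR=W
t=15: FL=W FR=W RL=W RR=W

t=1: phase=(6,6,7,7) vs β=2 → FL=W FR=W RL=W RR=W
t=7: phase=(4,4,5,5) vs β=2 → FL=W FR=W RL=W RR=W
t=9: phase=(6,6,7,7) vs β=2 → FL=W FR=W RL=W RR=W
t=10: phase=(7,7,0,0) vs β=2 → FL=W FR=W RL=S RR=S
t=11: phase=(0,0,1,1) vs β=2 → FL=S FR=S RL=S RR=S
t=12: phase=(1,1,2,2) vs β=2 → FL=S FR=S RL=W RR=W
t=15: phase=(4,4,5,5) vs β=2 → FL=W FR=W RL=W RR=W


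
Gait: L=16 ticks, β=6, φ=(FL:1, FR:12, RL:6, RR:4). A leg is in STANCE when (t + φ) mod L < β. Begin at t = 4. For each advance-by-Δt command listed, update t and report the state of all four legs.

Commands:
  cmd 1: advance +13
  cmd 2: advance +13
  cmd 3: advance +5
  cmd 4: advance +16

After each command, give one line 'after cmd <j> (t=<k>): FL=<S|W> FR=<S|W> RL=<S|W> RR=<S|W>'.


after cmd 1 (t=17): FL=S FR=W RL=W RR=S
after cmd 2 (t=30): FL=W FR=W RL=S RR=S
after cmd 3 (t=35): FL=S FR=W RL=W RR=W
after cmd 4 (t=51): FL=S FR=W RL=W RR=W

start t=4: FL=S FR=S RL=W RR=W
cmd 1: advance +13 → t=17, phase=(2,13,7,5) → FL=S FR=W RL=W RR=S
cmd 2: advance +13 → t=30, phase=(15,10,4,2) → FL=W FR=W RL=S RR=S
cmd 3: advance +5 → t=35, phase=(4,15,9,7) → FL=S FR=W RL=W RR=W
cmd 4: advance +16 → t=51, phase=(4,15,9,7) → FL=S FR=W RL=W RR=W


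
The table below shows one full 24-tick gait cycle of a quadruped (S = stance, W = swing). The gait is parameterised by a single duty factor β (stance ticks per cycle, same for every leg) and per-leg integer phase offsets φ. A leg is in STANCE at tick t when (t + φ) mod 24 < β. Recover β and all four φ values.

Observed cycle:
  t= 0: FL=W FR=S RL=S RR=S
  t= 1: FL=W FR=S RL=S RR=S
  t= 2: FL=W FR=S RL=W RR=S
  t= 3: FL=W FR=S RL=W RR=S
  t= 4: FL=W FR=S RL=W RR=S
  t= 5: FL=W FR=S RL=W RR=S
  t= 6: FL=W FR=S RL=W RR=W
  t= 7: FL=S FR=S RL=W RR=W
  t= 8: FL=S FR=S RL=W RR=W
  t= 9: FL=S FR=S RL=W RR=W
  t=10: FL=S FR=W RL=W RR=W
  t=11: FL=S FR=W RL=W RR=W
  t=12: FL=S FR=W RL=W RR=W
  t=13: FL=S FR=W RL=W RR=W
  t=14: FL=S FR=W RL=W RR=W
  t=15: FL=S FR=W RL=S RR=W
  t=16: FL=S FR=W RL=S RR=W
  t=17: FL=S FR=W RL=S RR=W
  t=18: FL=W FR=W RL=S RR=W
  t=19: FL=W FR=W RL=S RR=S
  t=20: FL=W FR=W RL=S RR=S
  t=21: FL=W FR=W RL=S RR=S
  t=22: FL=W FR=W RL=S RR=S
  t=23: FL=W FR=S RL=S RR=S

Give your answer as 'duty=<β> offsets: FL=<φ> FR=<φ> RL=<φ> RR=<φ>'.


duty=11 offsets: FL=17 FR=1 RL=9 RR=5

duty β = stance ticks per leg = 11
FL: stance ticks = 11; W→S at t=7 → φ=17
FR: stance ticks = 11; W→S at t=23 → φ=1
RL: stance ticks = 11; W→S at t=15 → φ=9
RR: stance ticks = 11; W→S at t=19 → φ=5


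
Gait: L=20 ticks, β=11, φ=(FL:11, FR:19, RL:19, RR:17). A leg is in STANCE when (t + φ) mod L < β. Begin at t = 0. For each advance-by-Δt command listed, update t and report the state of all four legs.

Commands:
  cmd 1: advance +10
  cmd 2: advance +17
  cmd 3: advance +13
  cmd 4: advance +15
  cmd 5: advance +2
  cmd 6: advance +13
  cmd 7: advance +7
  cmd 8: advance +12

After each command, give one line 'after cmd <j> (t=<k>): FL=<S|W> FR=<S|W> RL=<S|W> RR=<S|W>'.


start t=0: FL=W FR=W RL=W RR=W
cmd 1: advance +10 → t=10, phase=(1,9,9,7) → FL=S FR=S RL=S RR=S
cmd 2: advance +17 → t=27, phase=(18,6,6,4) → FL=W FR=S RL=S RR=S
cmd 3: advance +13 → t=40, phase=(11,19,19,17) → FL=W FR=W RL=W RR=W
cmd 4: advance +15 → t=55, phase=(6,14,14,12) → FL=S FR=W RL=W RR=W
cmd 5: advance +2 → t=57, phase=(8,16,16,14) → FL=S FR=W RL=W RR=W
cmd 6: advance +13 → t=70, phase=(1,9,9,7) → FL=S FR=S RL=S RR=S
cmd 7: advance +7 → t=77, phase=(8,16,16,14) → FL=S FR=W RL=W RR=W
cmd 8: advance +12 → t=89, phase=(0,8,8,6) → FL=S FR=S RL=S RR=S

after cmd 1 (t=10): FL=S FR=S RL=S RR=S
after cmd 2 (t=27): FL=W FR=S RL=S RR=S
after cmd 3 (t=40): FL=W FR=W RL=W RR=W
after cmd 4 (t=55): FL=S FR=W RL=W RR=W
after cmd 5 (t=57): FL=S FR=W RL=W RR=W
after cmd 6 (t=70): FL=S FR=S RL=S RR=S
after cmd 7 (t=77): FL=S FR=W RL=W RR=W
after cmd 8 (t=89): FL=S FR=S RL=S RR=S


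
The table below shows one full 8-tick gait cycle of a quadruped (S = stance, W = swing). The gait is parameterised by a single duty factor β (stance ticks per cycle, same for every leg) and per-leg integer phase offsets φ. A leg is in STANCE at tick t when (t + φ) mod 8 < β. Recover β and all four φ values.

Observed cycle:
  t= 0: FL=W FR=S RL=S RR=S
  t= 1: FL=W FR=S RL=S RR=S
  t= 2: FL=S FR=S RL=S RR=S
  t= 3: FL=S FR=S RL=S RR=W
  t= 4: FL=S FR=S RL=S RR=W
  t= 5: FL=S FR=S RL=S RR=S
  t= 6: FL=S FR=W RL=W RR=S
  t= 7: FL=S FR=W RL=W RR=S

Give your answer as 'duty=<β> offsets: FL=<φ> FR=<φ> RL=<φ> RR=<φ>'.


duty=6 offsets: FL=6 FR=0 RL=0 RR=3

duty β = stance ticks per leg = 6
FL: stance ticks = 6; W→S at t=2 → φ=6
FR: stance ticks = 6; W→S at t=0 → φ=0
RL: stance ticks = 6; W→S at t=0 → φ=0
RR: stance ticks = 6; W→S at t=5 → φ=3


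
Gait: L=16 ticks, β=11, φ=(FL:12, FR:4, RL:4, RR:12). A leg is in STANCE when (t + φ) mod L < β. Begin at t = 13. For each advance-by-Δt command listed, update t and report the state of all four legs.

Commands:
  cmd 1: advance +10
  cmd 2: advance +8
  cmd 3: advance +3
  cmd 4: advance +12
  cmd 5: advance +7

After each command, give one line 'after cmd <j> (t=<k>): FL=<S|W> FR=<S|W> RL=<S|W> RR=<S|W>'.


after cmd 1 (t=23): FL=S FR=W RL=W RR=S
after cmd 2 (t=31): FL=W FR=S RL=S RR=W
after cmd 3 (t=34): FL=W FR=S RL=S RR=W
after cmd 4 (t=46): FL=S FR=S RL=S RR=S
after cmd 5 (t=53): FL=S FR=S RL=S RR=S

start t=13: FL=S FR=S RL=S RR=S
cmd 1: advance +10 → t=23, phase=(3,11,11,3) → FL=S FR=W RL=W RR=S
cmd 2: advance +8 → t=31, phase=(11,3,3,11) → FL=W FR=S RL=S RR=W
cmd 3: advance +3 → t=34, phase=(14,6,6,14) → FL=W FR=S RL=S RR=W
cmd 4: advance +12 → t=46, phase=(10,2,2,10) → FL=S FR=S RL=S RR=S
cmd 5: advance +7 → t=53, phase=(1,9,9,1) → FL=S FR=S RL=S RR=S


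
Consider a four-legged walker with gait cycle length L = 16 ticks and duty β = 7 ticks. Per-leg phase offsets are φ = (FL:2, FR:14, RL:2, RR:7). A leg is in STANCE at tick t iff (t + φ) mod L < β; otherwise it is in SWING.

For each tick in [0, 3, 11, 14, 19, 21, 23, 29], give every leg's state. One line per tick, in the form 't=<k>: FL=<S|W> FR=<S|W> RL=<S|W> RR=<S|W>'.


t=0: phase=(2,14,2,7) vs β=7 → FL=S FR=W RL=S RR=W
t=3: phase=(5,1,5,10) vs β=7 → FL=S FR=S RL=S RR=W
t=11: phase=(13,9,13,2) vs β=7 → FL=W FR=W RL=W RR=S
t=14: phase=(0,12,0,5) vs β=7 → FL=S FR=W RL=S RR=S
t=19: phase=(5,1,5,10) vs β=7 → FL=S FR=S RL=S RR=W
t=21: phase=(7,3,7,12) vs β=7 → FL=W FR=S RL=W RR=W
t=23: phase=(9,5,9,14) vs β=7 → FL=W FR=S RL=W RR=W
t=29: phase=(15,11,15,4) vs β=7 → FL=W FR=W RL=W RR=S

t=0: FL=S FR=W RL=S RR=W
t=3: FL=S FR=S RL=S RR=W
t=11: FL=W FR=W RL=W RR=S
t=14: FL=S FR=W RL=S RR=S
t=19: FL=S FR=S RL=S RR=W
t=21: FL=W FR=S RL=W RR=W
t=23: FL=W FR=S RL=W RR=W
t=29: FL=W FR=W RL=W RR=S


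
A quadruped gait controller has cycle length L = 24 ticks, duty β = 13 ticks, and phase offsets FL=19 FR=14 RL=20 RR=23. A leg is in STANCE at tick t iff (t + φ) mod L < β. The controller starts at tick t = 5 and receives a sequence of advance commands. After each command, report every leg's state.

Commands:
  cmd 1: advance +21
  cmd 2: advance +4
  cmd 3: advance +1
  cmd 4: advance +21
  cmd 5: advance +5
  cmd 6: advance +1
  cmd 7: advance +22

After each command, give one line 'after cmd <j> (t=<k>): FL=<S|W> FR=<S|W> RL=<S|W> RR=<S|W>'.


after cmd 1 (t=26): FL=W FR=W RL=W RR=S
after cmd 2 (t=30): FL=S FR=W RL=S RR=S
after cmd 3 (t=31): FL=S FR=W RL=S RR=S
after cmd 4 (t=52): FL=W FR=W RL=S RR=S
after cmd 5 (t=57): FL=S FR=W RL=S RR=S
after cmd 6 (t=58): FL=S FR=S RL=S RR=S
after cmd 7 (t=80): FL=S FR=W RL=S RR=S

start t=5: FL=S FR=W RL=S RR=S
cmd 1: advance +21 → t=26, phase=(21,16,22,1) → FL=W FR=W RL=W RR=S
cmd 2: advance +4 → t=30, phase=(1,20,2,5) → FL=S FR=W RL=S RR=S
cmd 3: advance +1 → t=31, phase=(2,21,3,6) → FL=S FR=W RL=S RR=S
cmd 4: advance +21 → t=52, phase=(23,18,0,3) → FL=W FR=W RL=S RR=S
cmd 5: advance +5 → t=57, phase=(4,23,5,8) → FL=S FR=W RL=S RR=S
cmd 6: advance +1 → t=58, phase=(5,0,6,9) → FL=S FR=S RL=S RR=S
cmd 7: advance +22 → t=80, phase=(3,22,4,7) → FL=S FR=W RL=S RR=S


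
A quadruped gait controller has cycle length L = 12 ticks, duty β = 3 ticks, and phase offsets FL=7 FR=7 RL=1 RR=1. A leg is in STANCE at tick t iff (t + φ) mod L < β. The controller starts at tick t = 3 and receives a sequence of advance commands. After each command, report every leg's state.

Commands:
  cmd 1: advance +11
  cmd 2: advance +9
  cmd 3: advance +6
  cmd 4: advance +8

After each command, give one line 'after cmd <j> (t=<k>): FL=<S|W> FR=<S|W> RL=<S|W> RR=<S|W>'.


after cmd 1 (t=14): FL=W FR=W RL=W RR=W
after cmd 2 (t=23): FL=W FR=W RL=S RR=S
after cmd 3 (t=29): FL=S FR=S RL=W RR=W
after cmd 4 (t=37): FL=W FR=W RL=S RR=S

start t=3: FL=W FR=W RL=W RR=W
cmd 1: advance +11 → t=14, phase=(9,9,3,3) → FL=W FR=W RL=W RR=W
cmd 2: advance +9 → t=23, phase=(6,6,0,0) → FL=W FR=W RL=S RR=S
cmd 3: advance +6 → t=29, phase=(0,0,6,6) → FL=S FR=S RL=W RR=W
cmd 4: advance +8 → t=37, phase=(8,8,2,2) → FL=W FR=W RL=S RR=S


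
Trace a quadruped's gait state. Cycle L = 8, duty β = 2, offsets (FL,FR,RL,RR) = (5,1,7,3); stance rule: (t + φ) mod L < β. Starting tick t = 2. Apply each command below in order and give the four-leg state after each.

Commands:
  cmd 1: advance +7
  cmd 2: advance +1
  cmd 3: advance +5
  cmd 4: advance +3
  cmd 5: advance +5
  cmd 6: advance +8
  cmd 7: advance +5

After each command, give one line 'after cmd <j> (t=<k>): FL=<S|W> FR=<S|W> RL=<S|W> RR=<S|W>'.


start t=2: FL=W FR=W RL=S RR=W
cmd 1: advance +7 → t=9, phase=(6,2,0,4) → FL=W FR=W RL=S RR=W
cmd 2: advance +1 → t=10, phase=(7,3,1,5) → FL=W FR=W RL=S RR=W
cmd 3: advance +5 → t=15, phase=(4,0,6,2) → FL=W FR=S RL=W RR=W
cmd 4: advance +3 → t=18, phase=(7,3,1,5) → FL=W FR=W RL=S RR=W
cmd 5: advance +5 → t=23, phase=(4,0,6,2) → FL=W FR=S RL=W RR=W
cmd 6: advance +8 → t=31, phase=(4,0,6,2) → FL=W FR=S RL=W RR=W
cmd 7: advance +5 → t=36, phase=(1,5,3,7) → FL=S FR=W RL=W RR=W

after cmd 1 (t=9): FL=W FR=W RL=S RR=W
after cmd 2 (t=10): FL=W FR=W RL=S RR=W
after cmd 3 (t=15): FL=W FR=S RL=W RR=W
after cmd 4 (t=18): FL=W FR=W RL=S RR=W
after cmd 5 (t=23): FL=W FR=S RL=W RR=W
after cmd 6 (t=31): FL=W FR=S RL=W RR=W
after cmd 7 (t=36): FL=S FR=W RL=W RR=W
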